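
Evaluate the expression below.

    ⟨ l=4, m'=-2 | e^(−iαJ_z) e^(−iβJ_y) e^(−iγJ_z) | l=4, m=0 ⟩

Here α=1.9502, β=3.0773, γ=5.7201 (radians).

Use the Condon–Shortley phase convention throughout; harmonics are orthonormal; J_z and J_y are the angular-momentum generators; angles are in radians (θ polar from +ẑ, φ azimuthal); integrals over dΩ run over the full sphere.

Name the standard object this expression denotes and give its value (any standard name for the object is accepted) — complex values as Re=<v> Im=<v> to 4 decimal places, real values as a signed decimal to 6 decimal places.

This is a Wigner D-matrix element — the rotation-matrix element ⟨l m'| R(α,β,γ) |l m⟩ in the angular-momentum basis.
First d^4_{-2,0}(β=3.0773), then the phase factors e^{-i(-2)α} and e^{-i(0)γ}:
Half-angle: c=0.032141, s=0.999483. N=√(2·720·24·24)=910.735966
The bounds max(0,m−m')=2 and min(l+m,l−m')=4 give 3 terms
  k=2: (−1)^0·910.7360/(96)·0.0321^6·0.9995^2 = +0.000000
  k=3: (−1)^1·910.7360/(36)·0.0321^4·0.9995^4 = -0.000027
  k=4: (−1)^2·910.7360/(96)·0.0321^2·0.9995^6 = +0.009770
d^4_{-2,0}(3.0773) = +0.000000 -0.000027 +0.009770 = +0.009743
Attach z-rotation phases: D = e^{-i(-2)(1.9502)}·(+0.009743)·e^{-i(0)(5.7201)} = -0.007070-0.006704i

Wigner D-matrix element, Re=-0.0071 Im=-0.0067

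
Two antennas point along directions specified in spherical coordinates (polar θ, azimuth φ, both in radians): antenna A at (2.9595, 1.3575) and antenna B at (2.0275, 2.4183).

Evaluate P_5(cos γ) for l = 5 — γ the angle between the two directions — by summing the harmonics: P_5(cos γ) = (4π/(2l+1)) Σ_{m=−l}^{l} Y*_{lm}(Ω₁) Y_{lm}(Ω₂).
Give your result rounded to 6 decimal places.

0.060269

Term-by-term m-sum for l=5 (normalisation 4π/11 = 1.142397):
  term(m=-5) = 0.00001 + 0.00002j   from Y*(Ω₁)=0.00008 + 0.00004j, Y(Ω₂)=0.24039 + 0.12359j
  term(m=-4) = -0.00029 + 0.00058j   from Y*(Ω₁)=-0.00102 + 0.00117j, Y(Ω₂)=0.40709 - 0.10326j
  term(m=-3) = -0.00297 + 0.00012j   from Y*(Ω₁)=-0.00945 - 0.01270j, Y(Ω₂)=0.10581 - 0.15497j
  term(m=-2) = 0.01364 + 0.02221j   from Y*(Ω₁)=0.09462 - 0.04301j, Y(Ω₂)=0.03107 + 0.24886j
  term(m=-1) = -0.05368 + 0.09597j   from Y*(Ω₁)=0.08722 + 0.40271j, Y(Ω₂)=0.20006 + 0.17664j
  term(m=+0) = 0.13933 + 0.00000j   from Y*(Ω₁)=-0.71671 + 0.00000j, Y(Ω₂)=-0.19441 + 0.00000j
  term(m=+1) = -0.05368 - 0.09597j   from Y*(Ω₁)=-0.08722 + 0.40271j, Y(Ω₂)=-0.20006 + 0.17664j
  term(m=+2) = 0.01364 - 0.02221j   from Y*(Ω₁)=0.09462 + 0.04301j, Y(Ω₂)=0.03107 - 0.24886j
  term(m=+3) = -0.00297 - 0.00012j   from Y*(Ω₁)=0.00945 - 0.01270j, Y(Ω₂)=-0.10581 - 0.15497j
  term(m=+4) = -0.00029 - 0.00058j   from Y*(Ω₁)=-0.00102 - 0.00117j, Y(Ω₂)=0.40709 + 0.10326j
  term(m=+5) = 0.00001 - 0.00002j   from Y*(Ω₁)=-0.00008 + 0.00004j, Y(Ω₂)=-0.24039 + 0.12359j
Total Σ_m = 0.05276 - 0.00000j. Multiply by 1.142397: 0.06027 - 0.00000j. P_5(cos γ) = 0.060269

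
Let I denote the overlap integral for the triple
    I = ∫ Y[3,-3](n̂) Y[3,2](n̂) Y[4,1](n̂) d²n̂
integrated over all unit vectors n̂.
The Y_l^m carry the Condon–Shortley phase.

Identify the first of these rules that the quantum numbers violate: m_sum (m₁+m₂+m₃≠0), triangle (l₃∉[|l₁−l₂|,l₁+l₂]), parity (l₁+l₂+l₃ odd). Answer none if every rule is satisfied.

azimuthal sum: -3 + 2 + 1 = 0  ✓
0 ≤ 4 ≤ 6 (triangle on l)  ✓
L = 3 + 3 + 4 = 10 (even)  ✓

none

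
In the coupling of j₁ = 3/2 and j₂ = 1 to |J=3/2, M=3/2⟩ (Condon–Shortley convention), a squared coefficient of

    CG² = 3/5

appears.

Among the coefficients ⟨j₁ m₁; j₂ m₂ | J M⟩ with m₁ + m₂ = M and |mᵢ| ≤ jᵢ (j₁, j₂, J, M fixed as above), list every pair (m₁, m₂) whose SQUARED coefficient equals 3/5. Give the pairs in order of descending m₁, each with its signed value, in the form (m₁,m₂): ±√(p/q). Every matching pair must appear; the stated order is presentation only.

(3/2,0): +√(3/5)

Admissible pairs with m₁+m₂ = M = 3/2: (1/2,1), (3/2,0)
  (m₁,m₂)=(3/2,0): CG² = 3/5, CG = +√(3/5)   ← matches the target
  (m₁,m₂)=(1/2,1): CG² = 2/5, CG = −√(2/5)
Pairs with CG² = 3/5: (3/2,0): +√(3/5)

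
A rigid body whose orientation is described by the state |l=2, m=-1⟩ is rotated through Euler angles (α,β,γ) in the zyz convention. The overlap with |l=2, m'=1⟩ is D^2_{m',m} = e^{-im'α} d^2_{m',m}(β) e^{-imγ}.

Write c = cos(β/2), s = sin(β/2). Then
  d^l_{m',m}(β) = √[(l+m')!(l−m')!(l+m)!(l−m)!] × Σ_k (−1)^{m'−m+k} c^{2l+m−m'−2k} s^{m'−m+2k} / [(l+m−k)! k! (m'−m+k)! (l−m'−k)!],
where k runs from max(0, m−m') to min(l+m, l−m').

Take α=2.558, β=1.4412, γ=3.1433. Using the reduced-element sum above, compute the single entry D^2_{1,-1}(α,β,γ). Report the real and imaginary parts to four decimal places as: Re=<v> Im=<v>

First d^2_{1,-1}(β=1.4412), then the phase factors e^{-i(1)α} and e^{-i(-1)γ}:
Half-angle: c=0.751410, s=0.659836. N=√(6·1·1·6)=6.000000
k: max(0,(-1)−(1))=0 … min(2+(-1),2−(1))=1
  k=0: (−1)^2·6.0000/(2)·0.7514^2·0.6598^2 = +0.737474
  k=1: (−1)^3·6.0000/(6)·0.7514^0·0.6598^4 = -0.189558
d^2_{1,-1}(1.4412) = +0.737474 -0.189558 = +0.547916
Attach z-rotation phases: D = e^{-i(1)(2.5580)}·(+0.547916)·e^{-i(-1)(3.1433)} = +0.456713+0.302696i

Re=0.4567 Im=0.3027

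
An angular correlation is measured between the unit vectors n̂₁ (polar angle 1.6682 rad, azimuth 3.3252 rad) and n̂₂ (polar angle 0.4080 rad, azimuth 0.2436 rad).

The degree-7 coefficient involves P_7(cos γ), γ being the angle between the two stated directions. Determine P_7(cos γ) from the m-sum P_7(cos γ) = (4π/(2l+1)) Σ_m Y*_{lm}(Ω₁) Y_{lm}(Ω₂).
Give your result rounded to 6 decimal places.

Summing Y*_{l m}(θ₁,φ₁)·Y_{l m}(θ₂,φ₂) over m ∈ [−7, 7]; prefactor 4π/(2·7+1) = 0.837758:
  term(m=-7) = -0.000342+0.000153i   from Y*(Ω₁)=-0.136244-0.464097i, Y(Ω₂)=-0.000104-0.000767i
  term(m=-6) = -0.001109+0.000417i   from Y*(Ω₁)=-0.079954-0.157731i, Y(Ω₂)=+0.000730-0.006661i
  term(m=-5) = +0.010783-0.003335i   from Y*(Ω₁)=+0.190876+0.249652i, Y(Ω₂)=+0.012409-0.033703i
  term(m=-4) = +0.025984-0.006358i   from Y*(Ω₁)=+0.149528+0.135013i, Y(Ω₂)=+0.074579-0.109860i
  term(m=-3) = -0.086631+0.015762i   from Y*(Ω₁)=-0.221986-0.136352i, Y(Ω₂)=+0.251685-0.225600i
  term(m=-2) = -0.112677+0.013585i   from Y*(Ω₁)=-0.196549-0.075605i, Y(Ω₂)=+0.476224-0.252302i
  term(m=-1) = +0.084488-0.005075i   from Y*(Ω₁)=+0.235457+0.043724i, Y(Ω₂)=+0.342995-0.085246i
  term(m=+0) = -0.066193+0.000000i   from Y*(Ω₁)=+0.213048-0.000000i, Y(Ω₂)=-0.310696+0.000000i
  term(m=+1) = +0.084488+0.005075i   from Y*(Ω₁)=-0.235457+0.043724i, Y(Ω₂)=-0.342995-0.085246i
  term(m=+2) = -0.112677-0.013585i   from Y*(Ω₁)=-0.196549+0.075605i, Y(Ω₂)=+0.476224+0.252302i
  term(m=+3) = -0.086631-0.015762i   from Y*(Ω₁)=+0.221986-0.136352i, Y(Ω₂)=-0.251685-0.225600i
  term(m=+4) = +0.025984+0.006358i   from Y*(Ω₁)=+0.149528-0.135013i, Y(Ω₂)=+0.074579+0.109860i
  term(m=+5) = +0.010783+0.003335i   from Y*(Ω₁)=-0.190876+0.249652i, Y(Ω₂)=-0.012409-0.033703i
  term(m=+6) = -0.001109-0.000417i   from Y*(Ω₁)=-0.079954+0.157731i, Y(Ω₂)=+0.000730+0.006661i
  term(m=+7) = -0.000342-0.000153i   from Y*(Ω₁)=+0.136244-0.464097i, Y(Ω₂)=+0.000104-0.000767i
Σ over m = -0.225202+0.000000i; ×(4π/15) → -0.188664+0.000000i. Real part: -0.188664

-0.188664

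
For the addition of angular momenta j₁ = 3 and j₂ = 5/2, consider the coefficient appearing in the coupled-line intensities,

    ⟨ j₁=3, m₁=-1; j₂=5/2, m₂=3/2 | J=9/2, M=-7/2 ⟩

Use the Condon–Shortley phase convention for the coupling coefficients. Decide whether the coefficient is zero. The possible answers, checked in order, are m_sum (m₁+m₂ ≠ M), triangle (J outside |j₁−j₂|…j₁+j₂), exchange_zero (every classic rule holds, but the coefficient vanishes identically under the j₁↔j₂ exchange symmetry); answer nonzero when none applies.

m_sum

m-sum: m₁+m₂ = -1+3/2 = 1/2, M = -7/2  ✗ ⇒ coefficient is 0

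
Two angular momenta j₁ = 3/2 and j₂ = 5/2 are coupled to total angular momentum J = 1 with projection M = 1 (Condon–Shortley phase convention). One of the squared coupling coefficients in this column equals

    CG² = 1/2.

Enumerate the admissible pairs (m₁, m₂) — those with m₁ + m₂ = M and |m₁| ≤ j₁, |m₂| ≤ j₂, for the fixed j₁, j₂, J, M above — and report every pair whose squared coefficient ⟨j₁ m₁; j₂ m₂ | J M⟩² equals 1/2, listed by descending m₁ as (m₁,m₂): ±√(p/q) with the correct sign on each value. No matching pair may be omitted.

Admissible pairs with m₁+m₂ = M = 1: (-3/2,5/2), (-1/2,3/2), (1/2,1/2), (3/2,-1/2)
  (m₁,m₂)=(3/2,-1/2): CG² = 1/20, CG = +√(1/20)
  (m₁,m₂)=(1/2,1/2): CG² = 3/20, CG = −√(3/20)
  (m₁,m₂)=(-1/2,3/2): CG² = 3/10, CG = +√(3/10)
  (m₁,m₂)=(-3/2,5/2): CG² = 1/2, CG = −√(1/2)   ← matches the target
Pairs with CG² = 1/2: (-3/2,5/2): −√(1/2)

(-3/2,5/2): −√(1/2)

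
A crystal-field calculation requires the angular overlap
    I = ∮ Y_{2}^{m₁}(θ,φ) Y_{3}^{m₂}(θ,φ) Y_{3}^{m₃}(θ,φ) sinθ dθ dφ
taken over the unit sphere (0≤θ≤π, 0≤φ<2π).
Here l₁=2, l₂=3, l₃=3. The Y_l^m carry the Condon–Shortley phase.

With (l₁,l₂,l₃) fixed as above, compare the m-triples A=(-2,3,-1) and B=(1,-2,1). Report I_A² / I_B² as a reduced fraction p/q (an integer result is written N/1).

2/3

Shared (l₁,l₂,l₃)=(2,3,3): N and (l;000)² cancel in I_A²/I_B².
A: Δ = 2!·2!·4!/9! = 1/3780; Racah Σ t=2..2: t=2:+1/96 = 1/96; ⇒ 3j(2 3 3; -2 3 -1)² = 1/42, sgn +1
B: Δ = 2!·2!·4!/9! = 1/3780; Racah Σ t=0..1: t=0:+1/12 t=1:−1/48 = 1/16; ⇒ 3j(2 3 3; 1 -2 1)² = 1/28, sgn +1
I_A²/I_B² = (1/42)/(1/28) = 2/3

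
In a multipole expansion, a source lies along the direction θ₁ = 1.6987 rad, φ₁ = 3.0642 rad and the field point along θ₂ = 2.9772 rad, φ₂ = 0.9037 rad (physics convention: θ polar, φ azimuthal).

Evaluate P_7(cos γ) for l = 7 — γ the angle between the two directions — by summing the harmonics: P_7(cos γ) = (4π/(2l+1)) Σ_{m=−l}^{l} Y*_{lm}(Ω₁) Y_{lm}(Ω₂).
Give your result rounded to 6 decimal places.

-0.076924

Addition theorem: P_7(cos γ) = (4π/15) Σ_m Y*_{lm}(Ω₁) Y_{lm}(Ω₂), m = −7…7:
  m=-7: Y*=-0.40453 + 0.24345j  Y=0.00000 - 0.00000j  product -0.00000 + 0.00000j
  m=-6: Y*=-0.20314 + 0.10175j  Y=-0.00002 - 0.00003j  product 0.00001 + 0.00000j
  m=-5: Y*=0.25716 - 0.10480j  Y=-0.00010 + 0.00049j  product 0.00003 + 0.00014j
  m=-4: Y*=0.24059 - 0.07695j  Y=0.00446 - 0.00228j  product 0.00090 - 0.00089j
  m=-3: Y*=-0.20632 + 0.04878j  Y=-0.03270 - 0.01502j  product 0.00748 + 0.00150j
  m=-2: Y*=-0.25698 + 0.04010j  Y=0.04204 + 0.17437j  product -0.01780 - 0.04312j
  m=-1: Y*=0.18524 - 0.01436j  Y=0.34271 - 0.43517j  product 0.05723 - 0.08553j
  m=+0: Y*=0.26179 + 0.00000j  Y=-0.71627 + 0.00000j  product -0.18751 + 0.00000j
  m=+1: Y*=-0.18524 - 0.01436j  Y=-0.34271 - 0.43517j  product 0.05723 + 0.08553j
  m=+2: Y*=-0.25698 - 0.04010j  Y=0.04204 - 0.17437j  product -0.01780 + 0.04312j
  m=+3: Y*=0.20632 + 0.04878j  Y=0.03270 - 0.01502j  product 0.00748 - 0.00150j
  m=+4: Y*=0.24059 + 0.07695j  Y=0.00446 + 0.00228j  product 0.00090 + 0.00089j
  m=+5: Y*=-0.25716 - 0.10480j  Y=0.00010 + 0.00049j  product 0.00003 - 0.00014j
  m=+6: Y*=-0.20314 - 0.10175j  Y=-0.00002 + 0.00003j  product 0.00001 - 0.00000j
  m=+7: Y*=0.40453 + 0.24345j  Y=-0.00000 - 0.00000j  product -0.00000 - 0.00000j
Total Σ_m = -0.09182 - 0.00000j. Multiply by 0.837758: -0.07692 - 0.00000j. P_7(cos γ) = -0.076924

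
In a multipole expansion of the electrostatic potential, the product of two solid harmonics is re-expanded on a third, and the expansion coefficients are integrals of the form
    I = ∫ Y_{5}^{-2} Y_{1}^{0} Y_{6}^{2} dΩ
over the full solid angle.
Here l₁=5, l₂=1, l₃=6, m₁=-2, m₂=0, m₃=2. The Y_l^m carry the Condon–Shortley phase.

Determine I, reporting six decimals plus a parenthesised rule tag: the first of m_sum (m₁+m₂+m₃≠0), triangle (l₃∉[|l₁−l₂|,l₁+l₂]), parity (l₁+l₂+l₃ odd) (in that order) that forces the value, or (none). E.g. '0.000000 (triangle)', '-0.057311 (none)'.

0.231133 (none)

Checks pass: Σm=0; 12 even; l₃=6∈[4,6].
(2·5+1)(2·1+1)(2·6+1) = 429
Δ: 0! 10! 2! / 13! → 1/858
sum: t=0:+1/14400 = 1/14400
3j²(5 1 6; 0 0 0) = Δ·Π!·Σ² = 6/143  (sign +1)
sum: t=0:+1/30240 = 1/30240
3j²(5 1 6; -2 0 2) = Δ·Π!·Σ² = 16/429  (sign +1)
combine: 4πI² = 429·6/143·16/429 = 96/143
take √, sign +1: I = 0.23113338
No selection rule forces the value: the integral is nonzero (none).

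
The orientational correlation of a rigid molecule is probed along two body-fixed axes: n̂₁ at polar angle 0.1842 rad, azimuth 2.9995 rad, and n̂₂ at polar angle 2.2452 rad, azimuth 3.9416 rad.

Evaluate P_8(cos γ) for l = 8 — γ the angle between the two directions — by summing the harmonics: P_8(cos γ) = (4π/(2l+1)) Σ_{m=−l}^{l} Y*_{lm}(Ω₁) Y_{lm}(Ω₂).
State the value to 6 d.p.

0.012505

Summing Y*_{l m}(θ₁,φ₁)·Y_{l m}(θ₂,φ₂) over m ∈ [−8, 8]; prefactor 4π/(2·8+1) = 0.739198:
  [-8]  conj(Y_{8,-8})(Ω₁) = 0.00000 - 0.00000j ; Y_{8,-8}(Ω₂) = 0.07092 - 0.00833j ; Δ = 0.00000 - 0.00000j
  [-7]  conj(Y_{8,-7})(Ω₁) = -0.00001 + 0.00001j ; Y_{8,-7}(Ω₂) = 0.17710 + 0.14413j ; Δ = -0.00000 + 0.00000j
  [-6]  conj(Y_{8,-6})(Ω₁) = 0.00013 - 0.00014j ; Y_{8,-6}(Ω₂) = 0.03628 + 0.41285j ; Δ = 0.00006 + 0.00005j
  [-5]  conj(Y_{8,-5})(Ω₁) = -0.00144 + 0.00124j ; Y_{8,-5}(Ω₂) = -0.27486 + 0.31826j ; Δ = 0.00000 - 0.00080j
  [-4]  conj(Y_{8,-4})(Ω₁) = 0.01174 - 0.00750j ; Y_{8,-4}(Ω₂) = -0.09357 + 0.00547j ; Δ = -0.00106 + 0.00077j
  [-3]  conj(Y_{8,-3})(Ω₁) = -0.06870 + 0.03120j ; Y_{8,-3}(Ω₂) = 0.23161 + 0.21215j ; Δ = -0.02253 - 0.00735j
  [-2]  conj(Y_{8,-2})(Ω₁) = 0.27433 - 0.08013j ; Y_{8,-2}(Ω₂) = 0.00803 + 0.27470j ; Δ = 0.02421 + 0.07472j
  [-1]  conj(Y_{8,-1})(Ω₁) = -0.65347 + 0.09348j ; Y_{8,-1}(Ω₂) = 0.13930 - 0.14343j ; Δ = -0.07762 + 0.10675j
  [+0]  conj(Y_{8,0})(Ω₁) = 0.55331 + 0.00000j ; Y_{8,0}(Ω₂) = 0.30865 + 0.00000j ; Δ = 0.17078 + 0.00000j
  [+1]  conj(Y_{8,1})(Ω₁) = 0.65347 + 0.09348j ; Y_{8,1}(Ω₂) = -0.13930 - 0.14343j ; Δ = -0.07762 - 0.10675j
  [+2]  conj(Y_{8,2})(Ω₁) = 0.27433 + 0.08013j ; Y_{8,2}(Ω₂) = 0.00803 - 0.27470j ; Δ = 0.02421 - 0.07472j
  [+3]  conj(Y_{8,3})(Ω₁) = 0.06870 + 0.03120j ; Y_{8,3}(Ω₂) = -0.23161 + 0.21215j ; Δ = -0.02253 + 0.00735j
  [+4]  conj(Y_{8,4})(Ω₁) = 0.01174 + 0.00750j ; Y_{8,4}(Ω₂) = -0.09357 - 0.00547j ; Δ = -0.00106 - 0.00077j
  [+5]  conj(Y_{8,5})(Ω₁) = 0.00144 + 0.00124j ; Y_{8,5}(Ω₂) = 0.27486 + 0.31826j ; Δ = 0.00000 + 0.00080j
  [+6]  conj(Y_{8,6})(Ω₁) = 0.00013 + 0.00014j ; Y_{8,6}(Ω₂) = 0.03628 - 0.41285j ; Δ = 0.00006 - 0.00005j
  [+7]  conj(Y_{8,7})(Ω₁) = 0.00001 + 0.00001j ; Y_{8,7}(Ω₂) = -0.17710 + 0.14413j ; Δ = -0.00000 - 0.00000j
  [+8]  conj(Y_{8,8})(Ω₁) = 0.00000 + 0.00000j ; Y_{8,8}(Ω₂) = 0.07092 + 0.00833j ; Δ = 0.00000 + 0.00000j
Accumulated sum 0.01692 + 0.00000j; after 4π/(2l+1) scaling, 0.01251 + 0.00000j ⇒ P_8 = 0.012505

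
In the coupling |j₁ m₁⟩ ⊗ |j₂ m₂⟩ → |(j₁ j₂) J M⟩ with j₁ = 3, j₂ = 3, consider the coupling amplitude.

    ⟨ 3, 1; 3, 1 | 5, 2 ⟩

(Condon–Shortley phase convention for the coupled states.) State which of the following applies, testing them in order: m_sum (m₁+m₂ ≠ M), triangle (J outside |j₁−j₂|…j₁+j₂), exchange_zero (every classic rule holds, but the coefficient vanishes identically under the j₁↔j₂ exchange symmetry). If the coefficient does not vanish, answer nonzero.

exchange_zero

m-sum: m₁+m₂ = 1+1 = 2, M = 2  ✓
triangle: |j₁−j₂| = 0 ≤ J = 5 ≤ j₁+j₂ = 6  ✓
exchange: j₁=j₂ and m₁=m₂, and (−1)^(j₁+j₂−J) = (−1)^1 = −1 forces ⟨j₁m₁;j₂m₂|JM⟩ = −⟨j₂m₂;j₁m₁|JM⟩ = −⟨j₁m₁;j₂m₂|JM⟩ ⇒ the coefficient vanishes identically
Racah sum check: Σ_k collapses to 0 ⇒ CG = 0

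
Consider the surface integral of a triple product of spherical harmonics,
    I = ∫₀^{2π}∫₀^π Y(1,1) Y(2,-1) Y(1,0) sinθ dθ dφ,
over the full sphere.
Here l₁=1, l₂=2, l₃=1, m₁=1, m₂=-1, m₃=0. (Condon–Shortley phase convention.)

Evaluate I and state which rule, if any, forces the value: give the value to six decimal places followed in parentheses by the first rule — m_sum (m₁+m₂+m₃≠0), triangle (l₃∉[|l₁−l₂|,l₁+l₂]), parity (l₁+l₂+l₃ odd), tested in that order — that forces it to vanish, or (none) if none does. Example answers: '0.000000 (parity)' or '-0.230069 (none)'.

-0.218510 (none)

m-sum 0 ✓  L=4 even ✓  1≤1≤3 ✓
Π(2lᵢ+1) = 3×5×3 = 45
triangle coeff Δ(1,2,1) = 1/30
Σ_t [1,1]: t=1:−1/1 = -1/1
(3j)²=2/15 [(1 2 1; 0 0 0)], sign=+1
Σ_t [0,0]: t=0:+1/2 = 1/2
(3j)²=1/10 [(1 2 1; 1 -1 0)], sign=-1
⇒ 4πI² = 3/5
I = (-1)√(3/5/(4π)) = -0.21850969
No selection rule forces the value: the integral is nonzero (none).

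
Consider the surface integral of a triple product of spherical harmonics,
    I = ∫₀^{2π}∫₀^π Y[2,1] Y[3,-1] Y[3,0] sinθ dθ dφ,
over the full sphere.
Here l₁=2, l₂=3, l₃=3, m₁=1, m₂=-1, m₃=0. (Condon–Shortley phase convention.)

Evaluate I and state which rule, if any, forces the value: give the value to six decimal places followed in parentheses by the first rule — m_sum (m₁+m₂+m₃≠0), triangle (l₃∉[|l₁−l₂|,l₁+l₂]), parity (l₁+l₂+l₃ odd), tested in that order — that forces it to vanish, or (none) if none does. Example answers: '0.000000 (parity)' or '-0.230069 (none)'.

Checks pass: Σm=0; 8 even; l₃=3∈[1,5].
(2·2+1)(2·3+1)(2·3+1) = 245
Δ: 2! 2! 4! / 9! → 1/3780
sum: t=0:+1/24 t=1:−1/4 t=2:+1/24 = -1/6
3j²(2 3 3; 0 0 0) = Δ·Π!·Σ² = 4/105  (sign +1)
sum: t=0:+1/8 t=1:−1/12 = 1/24
3j²(2 3 3; 1 -1 0) = Δ·Π!·Σ² = 1/210  (sign -1)
combine: 4πI² = 245·4/105·1/210 = 2/45
take √, sign -1: I = -0.05947080
No selection rule forces the value: the integral is nonzero (none).

-0.059471 (none)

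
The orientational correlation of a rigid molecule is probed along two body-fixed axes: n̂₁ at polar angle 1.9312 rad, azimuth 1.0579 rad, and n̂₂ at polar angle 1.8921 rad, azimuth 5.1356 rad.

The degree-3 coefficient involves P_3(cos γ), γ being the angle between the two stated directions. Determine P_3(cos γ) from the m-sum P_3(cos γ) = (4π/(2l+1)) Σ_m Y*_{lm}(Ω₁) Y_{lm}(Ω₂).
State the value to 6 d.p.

Expand P_3 via completeness: Σ_{m} conj(Y_{3,m}) at Ω₁ times Y_{3,m} at Ω₂ —
  m=-3: (-0.341689, -0.010974) × (-0.340351, -0.105717) = (0.115134, 0.039857)  (running Σ = (0.115134, 0.039857))
  m=-2: (0.163605, -0.269864) × (0.192544, -0.217604) = (-0.027222, -0.087562)  (running Σ = (0.087912, -0.047704))
  m=-1: (-0.056121, -0.099653) × (-0.063136, -0.140169) = (-0.010425, 0.014158)  (running Σ = (0.077487, -0.033546))
  m=0: (0.312972, -0.000000) × (0.294784, 0.000000) = (0.092259, 0.000000)  (running Σ = (0.169746, -0.033546))
  m=1: (0.056121, -0.099653) × (0.063136, -0.140169) = (-0.010425, -0.014158)  (running Σ = (0.159321, -0.047704))
  m=2: (0.163605, 0.269864) × (0.192544, 0.217604) = (-0.027222, 0.087562)  (running Σ = (0.132099, 0.039857))
  m=3: (0.341689, -0.010974) × (0.340351, -0.105717) = (0.115134, -0.039857)  (running Σ = (0.247233, 0.000000))
Accumulated sum (0.247233, 0.000000); after 4π/(2l+1) scaling, (0.443831, 0.000000) ⇒ P_3 = 0.443831

0.443831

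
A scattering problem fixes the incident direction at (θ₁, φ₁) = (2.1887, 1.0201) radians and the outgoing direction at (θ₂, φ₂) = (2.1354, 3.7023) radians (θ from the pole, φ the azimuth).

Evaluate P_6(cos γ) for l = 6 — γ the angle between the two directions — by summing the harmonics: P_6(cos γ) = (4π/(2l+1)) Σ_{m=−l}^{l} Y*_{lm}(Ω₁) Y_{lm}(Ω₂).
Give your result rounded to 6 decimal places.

0.143638

Expand P_6 via completeness: Σ_{m} conj(Y_{6,m}) at Ω₁ times Y_{6,m} at Ω₂ —
  m=-6: Y*=(0.139800, -0.022932)  Y=(-0.171275, 0.038777)  product (-0.023055, 0.009349)
  m=-5: Y*=(-0.132001, 0.322859)  Y=(-0.363497, -0.127788)  product (0.089239, -0.100490)
  m=-4: Y*=(-0.250430, -0.342040)  Y=(-0.243185, -0.305674)  product (-0.043652, 0.159729)
  m=-3: Y*=(0.140913, -0.011480)  Y=(-0.003489, -0.031208)  product (-0.000850, -0.004358)
  m=-2: Y*=(0.129598, -0.255509)  Y=(-0.146259, 0.303259)  product (0.058530, 0.076672)
  m=-1: Y*=(0.137576, 0.224041)  Y=(-0.139449, 0.087565)  product (-0.038803, -0.019196)
  m=+0: Y*=(0.221925, -0.000000)  Y=(0.296386, 0.000000)  product (0.065775, 0.000000)
  m=+1: Y*=(-0.137576, 0.224041)  Y=(0.139449, 0.087565)  product (-0.038803, 0.019196)
  m=+2: Y*=(0.129598, 0.255509)  Y=(-0.146259, -0.303259)  product (0.058530, -0.076672)
  m=+3: Y*=(-0.140913, -0.011480)  Y=(0.003489, -0.031208)  product (-0.000850, 0.004358)
  m=+4: Y*=(-0.250430, 0.342040)  Y=(-0.243185, 0.305674)  product (-0.043652, -0.159729)
  m=+5: Y*=(0.132001, 0.322859)  Y=(0.363497, -0.127788)  product (0.089239, 0.100490)
  m=+6: Y*=(0.139800, 0.022932)  Y=(-0.171275, -0.038777)  product (-0.023055, -0.009349)
Total Σ_m = (0.148595, -0.000000). Multiply by 0.966644: (0.143638, -0.000000). P_6(cos γ) = 0.143638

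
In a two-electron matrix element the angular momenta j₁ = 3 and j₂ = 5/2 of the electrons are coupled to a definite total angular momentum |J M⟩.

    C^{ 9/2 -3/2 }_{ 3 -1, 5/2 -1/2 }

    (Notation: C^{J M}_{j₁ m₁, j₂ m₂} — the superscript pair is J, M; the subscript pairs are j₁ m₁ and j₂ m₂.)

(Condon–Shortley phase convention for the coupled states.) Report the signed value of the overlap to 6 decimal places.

triangle: 1!·5!·4!/11! = 2880/39916800
(j±m)!: 2!·4!·2!·3!·3!·6! = 2488320
prefactor² = (2J+1)·Δ·N² = 138240/77
  k=0: +1/(0!·1!·4!·2!·1!·2!) = 1/96
  k=1: −1/(1!·0!·3!·1!·2!·3!) = -1/72
Σ = -1/288  ⇒  CG² = 138240/77·(-1/288)² = 5/231
CG = −√(5/231) = -0.147122

−√(5/231) = -0.147122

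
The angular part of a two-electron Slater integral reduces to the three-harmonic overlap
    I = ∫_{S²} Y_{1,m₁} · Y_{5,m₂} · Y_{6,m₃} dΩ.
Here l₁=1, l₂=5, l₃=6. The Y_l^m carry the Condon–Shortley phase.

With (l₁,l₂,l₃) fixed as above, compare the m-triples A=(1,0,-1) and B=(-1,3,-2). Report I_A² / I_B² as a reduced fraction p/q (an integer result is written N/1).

Same 1,5,6: normalisation and zero-m 3j drop out of the ratio.
A: Δ: 0! 2! 10! / 13! → 1/858; sum: t=0:+1/28800 = 1/28800; 3j²(1 5 6; 1 0 -1) = Δ·Π!·Σ² = 7/286  (sign -1)
B: Δ: 0! 2! 10! / 13! → 1/858; sum: t=0:+1/161280 = 1/161280; 3j²(1 5 6; -1 3 -2) = Δ·Π!·Σ² = 1/143  (sign +1)
I_A²/I_B² = (7/286)/(1/143) = 7/2

7/2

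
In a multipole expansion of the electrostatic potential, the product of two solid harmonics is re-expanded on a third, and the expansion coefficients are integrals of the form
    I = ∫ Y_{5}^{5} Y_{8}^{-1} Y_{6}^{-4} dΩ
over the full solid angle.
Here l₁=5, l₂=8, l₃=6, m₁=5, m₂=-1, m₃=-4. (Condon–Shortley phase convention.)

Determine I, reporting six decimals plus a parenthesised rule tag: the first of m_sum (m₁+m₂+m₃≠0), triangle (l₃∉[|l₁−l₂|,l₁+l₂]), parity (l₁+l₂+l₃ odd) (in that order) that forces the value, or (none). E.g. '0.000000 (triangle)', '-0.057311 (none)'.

0.000000 (parity)

Σlᵢ=19 odd — θ-integrand is odd under cosθ→−cosθ; I=0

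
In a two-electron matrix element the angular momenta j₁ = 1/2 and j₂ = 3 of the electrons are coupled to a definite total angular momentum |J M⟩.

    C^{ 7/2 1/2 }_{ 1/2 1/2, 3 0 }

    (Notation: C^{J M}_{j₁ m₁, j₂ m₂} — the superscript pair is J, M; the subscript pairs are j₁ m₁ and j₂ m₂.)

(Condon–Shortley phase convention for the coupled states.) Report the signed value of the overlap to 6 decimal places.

+√(4/7) = +0.755929

triangle: 0!*1!*6!/8! = 720/40320
(j±m)!: 1!*0!*3!*3!*4!*3! = 5184
prefactor² = (2J+1)*Δ*N² = 5184/7
  k=0: +1/(0!*0!*0!*3!*1!*3!) = 1/36
Σ = 1/36  ⇒  CG² = 5184/7*(1/36)² = 4/7
CG = +√(4/7) = +0.755929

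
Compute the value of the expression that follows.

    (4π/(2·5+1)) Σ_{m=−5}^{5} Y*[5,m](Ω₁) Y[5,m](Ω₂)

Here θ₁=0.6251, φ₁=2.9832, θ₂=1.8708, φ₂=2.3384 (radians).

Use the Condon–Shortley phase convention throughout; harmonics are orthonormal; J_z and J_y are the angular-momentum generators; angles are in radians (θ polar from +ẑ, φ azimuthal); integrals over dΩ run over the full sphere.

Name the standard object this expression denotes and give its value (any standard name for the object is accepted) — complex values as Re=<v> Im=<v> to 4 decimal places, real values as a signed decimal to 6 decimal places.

This sum is the spherical-harmonic addition theorem: it equals the Legendre polynomial P_l(cos γ) of the angle γ between the two directions.
Addition theorem: P_5(cos γ) = (4π/11) Σ_m Y*_{lm}(Ω₁) Y_{lm}(Ω₂), m = −5…5:
  m=-5: Y*=(-0.022372, 0.022667)  Y=(0.236921, 0.283332)  product (-0.011723, -0.000968)
  m=-4: Y*=(0.112475, -0.082624)  Y=(0.360377, 0.025694)  product (0.042656, -0.026886)
  m=-3: Y*=(-0.303160, 0.155975)  Y=(-0.048011, 0.043141)  product (0.007826, -0.020567)
  m=-2: Y*=(0.434981, -0.142598)  Y=(-0.012003, 0.337128)  product (0.042853, 0.148356)
  m=-1: Y*=(-0.161818, 0.025847)  Y=(0.013281, 0.013762)  product (-0.002505, -0.001884)
  m=+0: Y*=(-0.359318, -0.000000)  Y=(-0.323743, 0.000000)  product (0.116327, 0.000000)
  m=+1: Y*=(0.161818, 0.025847)  Y=(-0.013281, 0.013762)  product (-0.002505, 0.001884)
  m=+2: Y*=(0.434981, 0.142598)  Y=(-0.012003, -0.337128)  product (0.042853, -0.148356)
  m=+3: Y*=(0.303160, 0.155975)  Y=(0.048011, 0.043141)  product (0.007826, 0.020567)
  m=+4: Y*=(0.112475, 0.082624)  Y=(0.360377, -0.025694)  product (0.042656, 0.026886)
  m=+5: Y*=(0.022372, 0.022667)  Y=(-0.236921, 0.283332)  product (-0.011723, 0.000968)
Total Σ_m = (0.274542, 0.000000). Multiply by 1.142397: (0.313636, 0.000000). P_5(cos γ) = 0.313636

Legendre polynomial (addition theorem), +0.313636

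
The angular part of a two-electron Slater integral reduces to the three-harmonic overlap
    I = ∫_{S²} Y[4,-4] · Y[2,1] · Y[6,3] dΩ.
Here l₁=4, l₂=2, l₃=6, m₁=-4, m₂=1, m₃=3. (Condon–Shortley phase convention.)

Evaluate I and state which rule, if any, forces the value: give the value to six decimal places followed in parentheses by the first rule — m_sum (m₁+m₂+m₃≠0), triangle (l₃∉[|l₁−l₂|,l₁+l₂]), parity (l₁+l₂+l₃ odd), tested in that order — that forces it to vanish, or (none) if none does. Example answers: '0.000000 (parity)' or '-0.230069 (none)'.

Rules hold: Σm=0, L=12 even, 2≤6≤6.
N = 9·5·13 = 585
Δ = 0!·8!·4!/13! = 1/6435
Racah Σ t=0..0: t=0:+1/2304 = 1/2304
⇒ 3j(4 2 6; 0 0 0)² = 5/143, sgn +1
Racah Σ t=0..0: t=0:+1/241920 = 1/241920
⇒ 3j(4 2 6; -4 1 3)² = 1/715, sgn -1
4πI² = N·(3j₀)²·(3jₘ)² = 45/1573
I = -1·√(0.0286078/4π) = -0.04771303
No selection rule forces the value: the integral is nonzero (none).

-0.047713 (none)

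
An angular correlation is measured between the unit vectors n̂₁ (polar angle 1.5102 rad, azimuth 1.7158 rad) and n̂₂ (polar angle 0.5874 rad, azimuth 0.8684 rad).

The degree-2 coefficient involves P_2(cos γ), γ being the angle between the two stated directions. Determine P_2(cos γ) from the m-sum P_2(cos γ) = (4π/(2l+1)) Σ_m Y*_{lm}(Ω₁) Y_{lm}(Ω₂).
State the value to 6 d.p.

-0.239694

Addition theorem: P_2(cos γ) = (4π/5) Σ_m Y*_{lm}(Ω₁) Y_{lm}(Ω₂), m = −2…2:
  [-2]  conj(Y_{2,-2})(Ω₁) = -0.368787-0.110054i ; Y_{2,-2}(Ω₂) = -0.019604-0.117008i ; Δ = -0.005647+0.045308i
  [-1]  conj(Y_{2,-1})(Ω₁) = -0.006748+0.046209i ; Y_{2,-1}(Ω₂) = +0.230240-0.272025i ; Δ = +0.011016+0.012475i
  [+0]  conj(Y_{2,0})(Ω₁) = -0.311922-0.000000i ; Y_{2,0}(Ω₂) = +0.340179+0.000000i ; Δ = -0.106109-0.000000i
  [+1]  conj(Y_{2,1})(Ω₁) = +0.006748+0.046209i ; Y_{2,1}(Ω₂) = -0.230240-0.272025i ; Δ = +0.011016-0.012475i
  [+2]  conj(Y_{2,2})(Ω₁) = -0.368787+0.110054i ; Y_{2,2}(Ω₂) = -0.019604+0.117008i ; Δ = -0.005647-0.045308i
Total Σ_m = -0.095371+0.000000i. Multiply by 2.513274: -0.239694+0.000000i. P_2(cos γ) = -0.239694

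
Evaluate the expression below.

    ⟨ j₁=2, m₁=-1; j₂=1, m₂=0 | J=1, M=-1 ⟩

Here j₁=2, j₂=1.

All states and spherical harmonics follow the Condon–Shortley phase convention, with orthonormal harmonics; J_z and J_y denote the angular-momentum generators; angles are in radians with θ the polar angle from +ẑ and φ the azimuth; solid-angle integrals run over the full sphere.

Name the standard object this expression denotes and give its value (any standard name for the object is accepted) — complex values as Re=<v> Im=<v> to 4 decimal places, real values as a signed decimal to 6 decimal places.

This is a Clebsch–Gordan (vector-coupling) coefficient.
√[3·2!2!0!/5! · 1!3!1!1!0!2!] = √(6/5)
  +(−1)^1/∏(1,1,2,0,0,0)! = -1/2  (running -1/2)
⟨..|..⟩ = √(6/5)·(-1/2) = -0.547723

Clebsch–Gordan coefficient, −√(3/10) ≈ -0.547723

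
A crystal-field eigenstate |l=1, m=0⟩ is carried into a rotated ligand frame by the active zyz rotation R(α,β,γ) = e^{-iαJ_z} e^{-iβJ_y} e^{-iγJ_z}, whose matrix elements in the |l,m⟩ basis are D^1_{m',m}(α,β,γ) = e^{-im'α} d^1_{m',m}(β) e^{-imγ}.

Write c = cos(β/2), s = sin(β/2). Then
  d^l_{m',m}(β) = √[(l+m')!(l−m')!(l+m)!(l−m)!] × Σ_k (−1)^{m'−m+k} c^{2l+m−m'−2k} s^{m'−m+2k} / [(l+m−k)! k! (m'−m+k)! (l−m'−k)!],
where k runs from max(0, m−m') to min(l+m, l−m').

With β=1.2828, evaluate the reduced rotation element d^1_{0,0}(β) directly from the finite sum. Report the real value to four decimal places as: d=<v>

d^1_{0,0}(β=1.2828) via the finite sum:
With c≡cos(β/2)=0.801259 and s≡sin(β/2)=0.598318, N=[1·1·1·1]^{1/2}=1.000000
k: max(0,(0)−(0))=0 … min(1+(0),1−(0))=1
  k=0: (−1)^0·1.0000/(1)·0.8013^2·0.5983^0 = +0.642016
  k=1: (−1)^1·1.0000/(1)·0.8013^0·0.5983^2 = -0.357984
d^1_{0,0}(1.2828) = +0.642016 -0.357984 = +0.284032

d=0.2840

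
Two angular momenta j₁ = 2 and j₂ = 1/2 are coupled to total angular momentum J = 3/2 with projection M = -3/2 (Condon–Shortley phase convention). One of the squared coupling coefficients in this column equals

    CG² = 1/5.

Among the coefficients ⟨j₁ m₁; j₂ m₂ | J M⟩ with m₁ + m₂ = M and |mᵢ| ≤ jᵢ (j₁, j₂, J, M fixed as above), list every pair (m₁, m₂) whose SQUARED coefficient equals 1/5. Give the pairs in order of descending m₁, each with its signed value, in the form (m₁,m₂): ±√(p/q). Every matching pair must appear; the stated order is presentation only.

Admissible pairs with m₁+m₂ = M = -3/2: (-2,1/2), (-1,-1/2)
  (m₁,m₂)=(-1,-1/2): CG² = 1/5, CG = +√(1/5)   ← matches the target
  (m₁,m₂)=(-2,1/2): CG² = 4/5, CG = −√(4/5)
Pairs with CG² = 1/5: (-1,-1/2): +√(1/5)

(-1,-1/2): +√(1/5)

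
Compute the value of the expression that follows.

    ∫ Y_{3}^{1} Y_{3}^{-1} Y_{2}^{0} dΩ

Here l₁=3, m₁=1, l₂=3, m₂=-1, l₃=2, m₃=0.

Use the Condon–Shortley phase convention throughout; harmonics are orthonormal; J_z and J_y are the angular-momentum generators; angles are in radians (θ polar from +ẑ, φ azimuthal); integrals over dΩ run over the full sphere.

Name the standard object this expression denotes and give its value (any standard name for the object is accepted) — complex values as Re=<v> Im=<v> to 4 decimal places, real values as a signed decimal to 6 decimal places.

Gaunt coefficient, -0.126157

This is a Gaunt coefficient — the integral of a triple product of spherical harmonics over the sphere.
Checks pass: Σm=0; 8 even; l₃=2∈[0,6].
(2·3+1)(2·3+1)(2·2+1) = 245
Δ: 4! 2! 2! / 9! → 1/3780
sum: t=1:−1/24 t=2:+1/4 t=3:−1/24 = 1/6
3j²(3 3 2; 0 0 0) = Δ·Π!·Σ² = 4/105  (sign +1)
sum: t=0:+1/96 t=1:−1/6 t=2:+1/16 = -3/32
3j²(3 3 2; 1 -1 0) = Δ·Π!·Σ² = 3/140  (sign -1)
combine: 4πI² = 245·4/105·3/140 = 1/5
take √, sign -1: I = -0.12615663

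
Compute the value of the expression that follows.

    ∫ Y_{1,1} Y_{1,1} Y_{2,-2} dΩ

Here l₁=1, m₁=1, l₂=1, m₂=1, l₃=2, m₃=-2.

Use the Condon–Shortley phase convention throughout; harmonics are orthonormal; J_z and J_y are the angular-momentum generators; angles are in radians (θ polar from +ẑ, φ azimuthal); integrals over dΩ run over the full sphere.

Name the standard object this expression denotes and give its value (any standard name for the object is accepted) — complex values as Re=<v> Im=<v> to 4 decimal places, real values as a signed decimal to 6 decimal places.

Gaunt coefficient, +0.309019

This is a Gaunt coefficient — the integral of a triple product of spherical harmonics over the sphere.
Checks pass: Σm=0; 4 even; l₃=2∈[0,2].
(2·1+1)(2·1+1)(2·2+1) = 45
Δ: 0! 2! 2! / 5! → 1/30
sum: t=0:+1/1 = 1/1
3j²(1 1 2; 0 0 0) = Δ·Π!·Σ² = 2/15  (sign +1)
sum: t=0:+1/4 = 1/4
3j²(1 1 2; 1 1 -2) = Δ·Π!·Σ² = 1/5  (sign +1)
combine: 4πI² = 45·2/15·1/5 = 6/5
take √, sign +1: I = 0.30901936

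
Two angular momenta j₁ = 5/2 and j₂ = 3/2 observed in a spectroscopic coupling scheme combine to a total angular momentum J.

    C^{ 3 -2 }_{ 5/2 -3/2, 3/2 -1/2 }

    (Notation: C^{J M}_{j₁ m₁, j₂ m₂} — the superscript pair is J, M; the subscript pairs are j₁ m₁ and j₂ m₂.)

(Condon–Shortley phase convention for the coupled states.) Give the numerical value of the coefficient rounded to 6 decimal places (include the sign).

−√(1/12) = -0.288675

triangle: 1!·4!·2!/8! = 48/40320
(j±m)!: 1!·4!·1!·2!·1!·5! = 5760
prefactor² = (2J+1)·Δ·N² = 48
  k=0: +1/(0!·1!·4!·1!·0!·1!) = 1/24
  k=1: −1/(1!·0!·3!·0!·1!·2!) = -1/12
Σ = -1/24  ⇒  CG² = 48·(-1/24)² = 1/12
CG = −√(1/12) = -0.288675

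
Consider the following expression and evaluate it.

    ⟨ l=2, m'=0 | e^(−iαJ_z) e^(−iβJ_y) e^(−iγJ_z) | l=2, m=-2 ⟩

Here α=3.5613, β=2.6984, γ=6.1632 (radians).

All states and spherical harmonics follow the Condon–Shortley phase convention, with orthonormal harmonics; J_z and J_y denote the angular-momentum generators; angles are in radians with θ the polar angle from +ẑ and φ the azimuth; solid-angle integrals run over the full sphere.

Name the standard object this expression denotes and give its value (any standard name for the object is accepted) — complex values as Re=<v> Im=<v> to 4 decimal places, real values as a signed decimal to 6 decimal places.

This is a Wigner D-matrix element — the rotation-matrix element ⟨l m'| R(α,β,γ) |l m⟩ in the angular-momentum basis.
First d^2_{0,-2}(β=2.6984), then the phase factors e^{-i(0)α} and e^{-i(-2)γ}:
Half-angle: c=0.219787, s=0.975548. N=√(2·2·1·24)=9.797959
k∈{0} keeps every argument non-negative
  k=0: (−1)^2·9.7980/(4)·0.2198^2·0.9755^2 = +0.112610
d^2_{0,-2}(2.6984) = +0.112610
Attach z-rotation phases: D = e^{-i(0)(3.5613)}·(+0.112610)·e^{-i(-2)(6.1632)} = +0.109383-0.026765i

Wigner D-matrix element, Re=0.1094 Im=-0.0268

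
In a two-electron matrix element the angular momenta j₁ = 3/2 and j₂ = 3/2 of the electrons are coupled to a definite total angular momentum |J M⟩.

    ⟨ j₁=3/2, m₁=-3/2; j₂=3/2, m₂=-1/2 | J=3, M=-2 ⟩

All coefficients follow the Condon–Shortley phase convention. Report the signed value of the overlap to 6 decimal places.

+√(1/2) = +0.707107

triangle: 0!×3!×3!/7! = 36/5040
(j±m)!: 0!×3!×1!×2!×1!×5! = 1440
prefactor² = (2J+1)×Δ×N² = 72
  k=0: +1/(0!×0!×3!×1!×0!×2!) = 1/12
Σ = 1/12  ⇒  CG² = 72×(1/12)² = 1/2
CG = +√(1/2) = +0.707107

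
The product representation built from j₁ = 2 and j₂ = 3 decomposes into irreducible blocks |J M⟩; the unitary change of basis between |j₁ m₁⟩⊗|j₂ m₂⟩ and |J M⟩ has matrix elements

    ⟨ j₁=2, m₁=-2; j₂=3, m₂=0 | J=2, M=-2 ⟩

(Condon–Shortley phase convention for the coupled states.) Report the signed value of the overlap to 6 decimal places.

j₁+j₂−J=3  J+j₁−j₂=1  J−j₁+j₂=3  j₁+j₂+J+1=8
(j₁±m₁, j₂±m₂, J±M) = (0,4,3,3,0,4)
P² = 648/7
sum k=3..3:
  [3] −1/36 = -1/36
S = -1/36
C² = P²·S² = 1/14 ; C = -0.267261

−√(1/14) ≈ -0.267261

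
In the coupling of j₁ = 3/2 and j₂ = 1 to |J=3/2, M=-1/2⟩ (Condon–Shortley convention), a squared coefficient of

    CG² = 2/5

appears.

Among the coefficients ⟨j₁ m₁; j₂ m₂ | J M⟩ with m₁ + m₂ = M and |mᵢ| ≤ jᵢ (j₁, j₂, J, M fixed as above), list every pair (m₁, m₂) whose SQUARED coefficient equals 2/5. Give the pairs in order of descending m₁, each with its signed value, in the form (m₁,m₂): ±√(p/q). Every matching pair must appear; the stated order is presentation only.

Admissible pairs with m₁+m₂ = M = -1/2: (-3/2,1), (-1/2,0), (1/2,-1)
  (m₁,m₂)=(1/2,-1): CG² = 8/15, CG = +√(8/15)
  (m₁,m₂)=(-1/2,0): CG² = 1/15, CG = −√(1/15)
  (m₁,m₂)=(-3/2,1): CG² = 2/5, CG = −√(2/5)   ← matches the target
Pairs with CG² = 2/5: (-3/2,1): −√(2/5)

(-3/2,1): −√(2/5)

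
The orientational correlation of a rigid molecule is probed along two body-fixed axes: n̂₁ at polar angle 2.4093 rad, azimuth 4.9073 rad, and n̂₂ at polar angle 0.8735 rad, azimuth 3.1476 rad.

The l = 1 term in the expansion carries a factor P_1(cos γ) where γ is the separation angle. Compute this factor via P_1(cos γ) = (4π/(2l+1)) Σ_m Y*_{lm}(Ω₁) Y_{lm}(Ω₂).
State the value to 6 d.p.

-0.573771

Expand P_1 via completeness: Σ_{m} conj(Y_{1,m}) at Ω₁ times Y_{1,m} at Ω₂ —
  m=-1: Y*=0.04474 - 0.22662j  Y=-0.26484 + 0.00159j  product -0.01149 + 0.06009j
  m=+0: Y*=-0.36335 + 0.00000j  Y=0.31375 + 0.00000j  product -0.11400 + 0.00000j
  m=+1: Y*=-0.04474 - 0.22662j  Y=0.26484 + 0.00159j  product -0.01149 - 0.06009j
Total Σ_m = -0.13698 + 0.00000j. Multiply by 4.188790: -0.57377 + 0.00000j. P_1(cos γ) = -0.573771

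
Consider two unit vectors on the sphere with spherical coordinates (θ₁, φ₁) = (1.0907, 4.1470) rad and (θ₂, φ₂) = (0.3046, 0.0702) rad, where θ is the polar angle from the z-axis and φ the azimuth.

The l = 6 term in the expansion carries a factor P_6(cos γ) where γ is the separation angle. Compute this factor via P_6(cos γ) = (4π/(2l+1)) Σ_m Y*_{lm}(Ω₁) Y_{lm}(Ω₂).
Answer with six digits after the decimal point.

0.093570

Term-by-term m-sum for l=6 (normalisation 4π/13 = 0.966644):
  m=-6: (0.227835, -0.058356) × (0.000321, -0.000144) = (0.000065, -0.000051)  (running Σ = (0.000065, -0.000051))
  m=-5: (-0.131298, 0.403424) × (0.003637, -0.001332) = (0.000060, 0.001642)  (running Σ = (0.000124, 0.001591))
  m=-4: (-0.189423, -0.229155) × (0.024991, -0.007208) = (-0.006385, -0.004361)  (running Σ = (-0.006261, -0.002771))
  m=-3: (-0.136104, 0.017153) × (0.114923, -0.024567) = (-0.015220, 0.005315)  (running Σ = (-0.021481, 0.002544))
  m=-2: (0.146035, -0.310182) × (0.346620, -0.048988) = (0.035423, -0.114669)  (running Σ = (0.013942, -0.112125))
  m=-1: (-0.009231, -0.014549) × (0.591289, -0.041577) = (-0.006063, -0.008219)  (running Σ = (0.007879, -0.120344))
  m=0: (0.337346, -0.000000) × (0.240228, 0.000000) = (0.081040, 0.000000)  (running Σ = (0.088919, -0.120344))
  m=1: (0.009231, -0.014549) × (-0.591289, -0.041577) = (-0.006063, 0.008219)  (running Σ = (0.082856, -0.112125))
  m=2: (0.146035, 0.310182) × (0.346620, 0.048988) = (0.035423, 0.114669)  (running Σ = (0.118280, 0.002544))
  m=3: (0.136104, 0.017153) × (-0.114923, -0.024567) = (-0.015220, -0.005315)  (running Σ = (0.103059, -0.002771))
  m=4: (-0.189423, 0.229155) × (0.024991, 0.007208) = (-0.006385, 0.004361)  (running Σ = (0.096674, 0.001591))
  m=5: (0.131298, 0.403424) × (-0.003637, -0.001332) = (0.000060, -0.001642)  (running Σ = (0.096734, -0.000051))
  m=6: (0.227835, 0.058356) × (0.000321, 0.000144) = (0.000065, 0.000051)  (running Σ = (0.096798, -0.000000))
Accumulated sum (0.096798, -0.000000); after 4π/(2l+1) scaling, (0.093570, -0.000000) ⇒ P_6 = 0.093570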